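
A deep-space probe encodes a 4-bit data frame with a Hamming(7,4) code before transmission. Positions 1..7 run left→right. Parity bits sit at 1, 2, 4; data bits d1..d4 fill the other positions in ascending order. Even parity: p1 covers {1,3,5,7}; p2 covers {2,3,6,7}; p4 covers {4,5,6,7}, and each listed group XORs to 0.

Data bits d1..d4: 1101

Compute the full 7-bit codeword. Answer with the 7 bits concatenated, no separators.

Place data at non-parity positions: p1 p2 1 p4 1 0 1
p1 (pos 1,3,5,7): XOR of data positions = 1⊕1⊕1 = 1
p2 (pos 2,3,6,7): XOR of data positions = 1⊕0⊕1 = 0
p4 (pos 4,5,6,7): XOR of data positions = 1⊕0⊕1 = 0
Codeword: 1010101

1010101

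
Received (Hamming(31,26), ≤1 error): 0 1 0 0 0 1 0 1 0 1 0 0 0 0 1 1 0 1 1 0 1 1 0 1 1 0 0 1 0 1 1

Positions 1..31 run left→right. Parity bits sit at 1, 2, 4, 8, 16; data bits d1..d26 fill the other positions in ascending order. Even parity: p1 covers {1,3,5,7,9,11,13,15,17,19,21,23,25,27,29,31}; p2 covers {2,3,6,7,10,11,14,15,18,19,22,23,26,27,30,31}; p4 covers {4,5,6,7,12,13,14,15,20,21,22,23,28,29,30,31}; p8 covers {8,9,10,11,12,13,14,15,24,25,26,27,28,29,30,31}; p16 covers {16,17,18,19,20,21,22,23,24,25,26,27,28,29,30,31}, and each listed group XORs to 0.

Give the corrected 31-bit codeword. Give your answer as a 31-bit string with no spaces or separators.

s1 (pos 1,3,5,7,9,11,13,15,17,19,21,23,25,27,29,31): 0⊕0⊕0⊕0⊕0⊕0⊕0⊕1⊕0⊕1⊕1⊕0⊕1⊕0⊕0⊕1 = 1
s2 (pos 2,3,6,7,10,11,14,15,18,19,22,23,26,27,30,31): 1⊕0⊕1⊕0⊕1⊕0⊕0⊕1⊕1⊕1⊕1⊕0⊕0⊕0⊕1⊕1 = 1
s4 (pos 4,5,6,7,12,13,14,15,20,21,22,23,28,29,30,31): 0⊕0⊕1⊕0⊕0⊕0⊕0⊕1⊕0⊕1⊕1⊕0⊕1⊕0⊕1⊕1 = 1
s8 (pos 8,9,10,11,12,13,14,15,24,25,26,27,28,29,30,31): 1⊕0⊕1⊕0⊕0⊕0⊕0⊕1⊕1⊕1⊕0⊕0⊕1⊕0⊕1⊕1 = 0
s16 (pos 16,17,18,19,20,21,22,23,24,25,26,27,28,29,30,31): 1⊕0⊕1⊕1⊕0⊕1⊕1⊕0⊕1⊕1⊕0⊕0⊕1⊕0⊕1⊕1 = 0
Syndrome s16…s1 = 00111 → error at position 7.
Flip position 7: 0100010101000011011011011001011 → 0100011101000011011011011001011

0100011101000011011011011001011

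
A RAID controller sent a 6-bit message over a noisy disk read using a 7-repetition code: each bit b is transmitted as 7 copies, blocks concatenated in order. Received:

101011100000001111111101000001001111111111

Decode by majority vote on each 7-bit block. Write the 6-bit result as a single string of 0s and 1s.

101011

Block 1 (1010111): 5 ones → 1
Block 2 (0000000): 0 ones → 0
Block 3 (1111111): 7 ones → 1
Block 4 (1010000): 2 ones → 0
Block 5 (0100111): 4 ones → 1
Block 6 (1111111): 7 ones → 1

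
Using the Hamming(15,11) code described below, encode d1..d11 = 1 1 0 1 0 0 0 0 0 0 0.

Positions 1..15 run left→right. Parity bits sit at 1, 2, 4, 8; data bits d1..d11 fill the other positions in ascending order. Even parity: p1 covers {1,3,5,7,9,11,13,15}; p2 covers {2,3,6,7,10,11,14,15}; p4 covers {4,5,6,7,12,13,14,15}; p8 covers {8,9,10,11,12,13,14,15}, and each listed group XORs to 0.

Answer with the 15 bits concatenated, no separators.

Place data at non-parity positions: p1 p2 1 p4 1 0 1 p8 0 0 0 0 0 0 0
p1 (pos 1,3,5,7,9,11,13,15): XOR of data positions = 1⊕1⊕1⊕0⊕0⊕0⊕0 = 1
p2 (pos 2,3,6,7,10,11,14,15): XOR of data positions = 1⊕0⊕1⊕0⊕0⊕0⊕0 = 0
p4 (pos 4,5,6,7,12,13,14,15): XOR of data positions = 1⊕0⊕1⊕0⊕0⊕0⊕0 = 0
p8 (pos 8,9,10,11,12,13,14,15): XOR of data positions = 0⊕0⊕0⊕0⊕0⊕0⊕0 = 0
Codeword: 101010100000000

101010100000000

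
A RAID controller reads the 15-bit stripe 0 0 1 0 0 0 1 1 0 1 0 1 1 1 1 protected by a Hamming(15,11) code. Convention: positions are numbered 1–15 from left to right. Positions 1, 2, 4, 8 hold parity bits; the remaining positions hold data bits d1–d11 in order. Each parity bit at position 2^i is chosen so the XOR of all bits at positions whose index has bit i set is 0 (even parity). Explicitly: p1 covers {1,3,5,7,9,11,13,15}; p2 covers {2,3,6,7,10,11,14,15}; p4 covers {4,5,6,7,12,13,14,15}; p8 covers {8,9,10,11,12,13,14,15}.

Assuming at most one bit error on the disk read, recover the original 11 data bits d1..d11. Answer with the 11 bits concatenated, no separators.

10110101111

s1 (pos 1,3,5,7,9,11,13,15): 0⊕1⊕0⊕1⊕0⊕0⊕1⊕1 = 0
s2 (pos 2,3,6,7,10,11,14,15): 0⊕1⊕0⊕1⊕1⊕0⊕1⊕1 = 1
s4 (pos 4,5,6,7,12,13,14,15): 0⊕0⊕0⊕1⊕1⊕1⊕1⊕1 = 1
s8 (pos 8,9,10,11,12,13,14,15): 1⊕0⊕1⊕0⊕1⊕1⊕1⊕1 = 0
Syndrome s8…s1 = 0110 → error at position 6.
Flip position 6: 001000110101111 → 001001110101111
Read data bits from positions 3,5,6,7,9,10,11,12,13,14,15: 10110101111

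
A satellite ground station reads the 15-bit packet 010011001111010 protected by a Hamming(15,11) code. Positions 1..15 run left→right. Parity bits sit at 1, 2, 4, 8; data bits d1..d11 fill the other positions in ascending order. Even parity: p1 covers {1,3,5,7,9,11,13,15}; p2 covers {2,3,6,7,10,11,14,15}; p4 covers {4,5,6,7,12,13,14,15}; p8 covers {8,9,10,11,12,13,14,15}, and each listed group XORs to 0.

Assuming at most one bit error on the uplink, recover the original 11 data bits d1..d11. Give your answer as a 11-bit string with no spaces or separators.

s1 (pos 1,3,5,7,9,11,13,15): 0⊕0⊕1⊕0⊕1⊕1⊕0⊕0 = 1
s2 (pos 2,3,6,7,10,11,14,15): 1⊕0⊕1⊕0⊕1⊕1⊕1⊕0 = 1
s4 (pos 4,5,6,7,12,13,14,15): 0⊕1⊕1⊕0⊕1⊕0⊕1⊕0 = 0
s8 (pos 8,9,10,11,12,13,14,15): 0⊕1⊕1⊕1⊕1⊕0⊕1⊕0 = 1
Syndrome s8…s1 = 1011 → error at position 11.
Flip position 11: 010011001111010 → 010011001101010
Read data bits from positions 3,5,6,7,9,10,11,12,13,14,15: 01101101010

01101101010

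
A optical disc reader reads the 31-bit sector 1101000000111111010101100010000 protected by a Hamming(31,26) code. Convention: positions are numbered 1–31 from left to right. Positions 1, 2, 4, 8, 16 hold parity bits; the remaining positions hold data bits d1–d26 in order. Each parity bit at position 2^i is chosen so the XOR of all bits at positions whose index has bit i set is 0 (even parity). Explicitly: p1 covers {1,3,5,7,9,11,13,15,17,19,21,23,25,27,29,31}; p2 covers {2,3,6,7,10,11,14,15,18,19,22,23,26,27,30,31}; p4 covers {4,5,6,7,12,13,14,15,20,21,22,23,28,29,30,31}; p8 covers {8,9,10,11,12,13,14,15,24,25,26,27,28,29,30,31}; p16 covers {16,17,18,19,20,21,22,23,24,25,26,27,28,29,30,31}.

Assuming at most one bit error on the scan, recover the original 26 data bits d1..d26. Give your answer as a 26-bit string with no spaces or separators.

s1 (pos 1,3,5,7,9,11,13,15,17,19,21,23,25,27,29,31): 1⊕0⊕0⊕0⊕0⊕1⊕1⊕1⊕0⊕0⊕0⊕1⊕0⊕1⊕0⊕0 = 0
s2 (pos 2,3,6,7,10,11,14,15,18,19,22,23,26,27,30,31): 1⊕0⊕0⊕0⊕0⊕1⊕1⊕1⊕1⊕0⊕1⊕1⊕0⊕1⊕0⊕0 = 0
s4 (pos 4,5,6,7,12,13,14,15,20,21,22,23,28,29,30,31): 1⊕0⊕0⊕0⊕1⊕1⊕1⊕1⊕1⊕0⊕1⊕1⊕0⊕0⊕0⊕0 = 0
s8 (pos 8,9,10,11,12,13,14,15,24,25,26,27,28,29,30,31): 0⊕0⊕0⊕1⊕1⊕1⊕1⊕1⊕0⊕0⊕0⊕1⊕0⊕0⊕0⊕0 = 0
s16 (pos 16,17,18,19,20,21,22,23,24,25,26,27,28,29,30,31): 1⊕0⊕1⊕0⊕1⊕0⊕1⊕1⊕0⊕0⊕0⊕1⊕0⊕0⊕0⊕0 = 0
Syndrome s16…s1 = 00000 → no error.
Read data bits from positions 3,5,6,7,9,10,11,12,13,14,15,17,18,19,20,21,22,23,24,25,26,27,28,29,30,31: 00000011111010101100010000

00000011111010101100010000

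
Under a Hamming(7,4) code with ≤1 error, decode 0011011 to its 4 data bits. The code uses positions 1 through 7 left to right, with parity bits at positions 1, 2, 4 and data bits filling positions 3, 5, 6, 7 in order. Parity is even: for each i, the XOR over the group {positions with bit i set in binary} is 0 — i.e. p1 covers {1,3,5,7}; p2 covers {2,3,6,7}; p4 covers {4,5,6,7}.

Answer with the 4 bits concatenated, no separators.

1001

s1 (pos 1,3,5,7): 0⊕1⊕0⊕1 = 0
s2 (pos 2,3,6,7): 0⊕1⊕1⊕1 = 1
s4 (pos 4,5,6,7): 1⊕0⊕1⊕1 = 1
Syndrome s4…s1 = 110 → error at position 6.
Flip position 6: 0011011 → 0011001
Read data bits from positions 3,5,6,7: 1001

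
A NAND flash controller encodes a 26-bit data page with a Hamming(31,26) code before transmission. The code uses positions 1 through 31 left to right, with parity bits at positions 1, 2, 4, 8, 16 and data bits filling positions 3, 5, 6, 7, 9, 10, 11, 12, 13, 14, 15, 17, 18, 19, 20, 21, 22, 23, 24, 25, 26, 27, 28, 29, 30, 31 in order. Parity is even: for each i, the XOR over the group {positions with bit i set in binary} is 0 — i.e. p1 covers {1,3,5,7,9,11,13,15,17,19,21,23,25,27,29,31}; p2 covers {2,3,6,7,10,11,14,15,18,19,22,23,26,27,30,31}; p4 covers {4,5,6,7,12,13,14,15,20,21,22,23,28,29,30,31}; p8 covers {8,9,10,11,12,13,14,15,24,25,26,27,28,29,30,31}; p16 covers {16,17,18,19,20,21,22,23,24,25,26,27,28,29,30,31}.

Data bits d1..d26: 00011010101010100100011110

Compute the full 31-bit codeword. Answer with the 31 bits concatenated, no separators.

0100001010101011010100100011110

Place data at non-parity positions: p1 p2 0 p4 0 0 1 p8 1 0 1 0 1 0 1 p16 0 1 0 1 0 0 1 0 0 0 1 1 1 1 0
p1 (pos 1,3,5,7,9,11,13,15,17,19,21,23,25,27,29,31): XOR of data positions = 0⊕0⊕1⊕1⊕1⊕1⊕1⊕0⊕0⊕0⊕1⊕0⊕1⊕1⊕0 = 0
p2 (pos 2,3,6,7,10,11,14,15,18,19,22,23,26,27,30,31): XOR of data positions = 0⊕0⊕1⊕0⊕1⊕0⊕1⊕1⊕0⊕0⊕1⊕0⊕1⊕1⊕0 = 1
p4 (pos 4,5,6,7,12,13,14,15,20,21,22,23,28,29,30,31): XOR of data positions = 0⊕0⊕1⊕0⊕1⊕0⊕1⊕1⊕0⊕0⊕1⊕1⊕1⊕1⊕0 = 0
p8 (pos 8,9,10,11,12,13,14,15,24,25,26,27,28,29,30,31): XOR of data positions = 1⊕0⊕1⊕0⊕1⊕0⊕1⊕0⊕0⊕0⊕1⊕1⊕1⊕1⊕0 = 0
p16 (pos 16,17,18,19,20,21,22,23,24,25,26,27,28,29,30,31): XOR of data positions = 0⊕1⊕0⊕1⊕0⊕0⊕1⊕0⊕0⊕0⊕1⊕1⊕1⊕1⊕0 = 1
Codeword: 0100001010101011010100100011110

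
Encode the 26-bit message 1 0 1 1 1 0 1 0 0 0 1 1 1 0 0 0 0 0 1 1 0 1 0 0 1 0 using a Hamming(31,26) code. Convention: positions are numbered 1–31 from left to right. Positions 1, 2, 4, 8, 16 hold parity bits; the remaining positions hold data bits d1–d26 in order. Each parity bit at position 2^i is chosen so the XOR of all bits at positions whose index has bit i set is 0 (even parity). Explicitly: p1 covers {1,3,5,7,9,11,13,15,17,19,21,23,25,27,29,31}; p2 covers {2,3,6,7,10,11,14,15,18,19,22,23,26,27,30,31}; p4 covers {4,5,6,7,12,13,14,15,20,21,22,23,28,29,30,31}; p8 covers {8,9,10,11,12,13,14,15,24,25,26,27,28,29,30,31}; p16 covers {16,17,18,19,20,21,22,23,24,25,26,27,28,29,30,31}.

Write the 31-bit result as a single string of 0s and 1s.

0010011110100010110000011010010

Place data at non-parity positions: p1 p2 1 p4 0 1 1 p8 1 0 1 0 0 0 1 p16 1 1 0 0 0 0 0 1 1 0 1 0 0 1 0
p1 (pos 1,3,5,7,9,11,13,15,17,19,21,23,25,27,29,31): XOR of data positions = 1⊕0⊕1⊕1⊕1⊕0⊕1⊕1⊕0⊕0⊕0⊕1⊕1⊕0⊕0 = 0
p2 (pos 2,3,6,7,10,11,14,15,18,19,22,23,26,27,30,31): XOR of data positions = 1⊕1⊕1⊕0⊕1⊕0⊕1⊕1⊕0⊕0⊕0⊕0⊕1⊕1⊕0 = 0
p4 (pos 4,5,6,7,12,13,14,15,20,21,22,23,28,29,30,31): XOR of data positions = 0⊕1⊕1⊕0⊕0⊕0⊕1⊕0⊕0⊕0⊕0⊕0⊕0⊕1⊕0 = 0
p8 (pos 8,9,10,11,12,13,14,15,24,25,26,27,28,29,30,31): XOR of data positions = 1⊕0⊕1⊕0⊕0⊕0⊕1⊕1⊕1⊕0⊕1⊕0⊕0⊕1⊕0 = 1
p16 (pos 16,17,18,19,20,21,22,23,24,25,26,27,28,29,30,31): XOR of data positions = 1⊕1⊕0⊕0⊕0⊕0⊕0⊕1⊕1⊕0⊕1⊕0⊕0⊕1⊕0 = 0
Codeword: 0010011110100010110000011010010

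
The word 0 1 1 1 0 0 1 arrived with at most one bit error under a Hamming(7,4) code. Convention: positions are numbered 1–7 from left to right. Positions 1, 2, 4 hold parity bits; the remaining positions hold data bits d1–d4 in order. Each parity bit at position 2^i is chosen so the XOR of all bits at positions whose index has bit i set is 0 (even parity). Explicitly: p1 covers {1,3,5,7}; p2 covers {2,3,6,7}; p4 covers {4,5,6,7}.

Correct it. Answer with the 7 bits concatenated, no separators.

s1 (pos 1,3,5,7): 0⊕1⊕0⊕1 = 0
s2 (pos 2,3,6,7): 1⊕1⊕0⊕1 = 1
s4 (pos 4,5,6,7): 1⊕0⊕0⊕1 = 0
Syndrome s4…s1 = 010 → error at position 2.
Flip position 2: 0111001 → 0011001

0011001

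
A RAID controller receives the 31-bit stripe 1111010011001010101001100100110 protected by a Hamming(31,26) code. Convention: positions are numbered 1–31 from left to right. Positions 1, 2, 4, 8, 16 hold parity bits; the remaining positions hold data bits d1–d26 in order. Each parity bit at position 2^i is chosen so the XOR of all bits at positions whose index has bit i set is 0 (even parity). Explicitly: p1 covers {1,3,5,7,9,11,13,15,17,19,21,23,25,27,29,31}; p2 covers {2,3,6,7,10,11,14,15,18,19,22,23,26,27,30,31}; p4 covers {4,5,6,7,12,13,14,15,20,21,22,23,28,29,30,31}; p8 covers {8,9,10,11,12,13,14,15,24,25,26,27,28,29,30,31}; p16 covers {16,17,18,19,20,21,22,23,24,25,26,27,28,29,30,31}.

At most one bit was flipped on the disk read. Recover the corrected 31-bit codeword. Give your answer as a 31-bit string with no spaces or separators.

1111010011001010101001101100110

s1 (pos 1,3,5,7,9,11,13,15,17,19,21,23,25,27,29,31): 1⊕1⊕0⊕0⊕1⊕0⊕1⊕1⊕1⊕1⊕0⊕1⊕0⊕0⊕1⊕0 = 1
s2 (pos 2,3,6,7,10,11,14,15,18,19,22,23,26,27,30,31): 1⊕1⊕1⊕0⊕1⊕0⊕0⊕1⊕0⊕1⊕1⊕1⊕1⊕0⊕1⊕0 = 0
s4 (pos 4,5,6,7,12,13,14,15,20,21,22,23,28,29,30,31): 1⊕0⊕1⊕0⊕0⊕1⊕0⊕1⊕0⊕0⊕1⊕1⊕0⊕1⊕1⊕0 = 0
s8 (pos 8,9,10,11,12,13,14,15,24,25,26,27,28,29,30,31): 0⊕1⊕1⊕0⊕0⊕1⊕0⊕1⊕0⊕0⊕1⊕0⊕0⊕1⊕1⊕0 = 1
s16 (pos 16,17,18,19,20,21,22,23,24,25,26,27,28,29,30,31): 0⊕1⊕0⊕1⊕0⊕0⊕1⊕1⊕0⊕0⊕1⊕0⊕0⊕1⊕1⊕0 = 1
Syndrome s16…s1 = 11001 → error at position 25.
Flip position 25: 1111010011001010101001100100110 → 1111010011001010101001101100110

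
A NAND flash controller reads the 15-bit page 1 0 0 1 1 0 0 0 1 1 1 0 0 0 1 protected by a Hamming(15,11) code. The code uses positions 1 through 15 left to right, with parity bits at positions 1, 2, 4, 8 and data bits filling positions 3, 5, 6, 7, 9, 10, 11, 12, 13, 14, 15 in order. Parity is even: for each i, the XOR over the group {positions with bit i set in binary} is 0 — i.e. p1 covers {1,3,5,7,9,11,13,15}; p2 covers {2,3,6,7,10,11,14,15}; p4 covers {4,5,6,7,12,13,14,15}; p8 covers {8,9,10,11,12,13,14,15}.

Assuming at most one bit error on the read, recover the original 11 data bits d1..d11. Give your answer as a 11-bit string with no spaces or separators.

s1 (pos 1,3,5,7,9,11,13,15): 1⊕0⊕1⊕0⊕1⊕1⊕0⊕1 = 1
s2 (pos 2,3,6,7,10,11,14,15): 0⊕0⊕0⊕0⊕1⊕1⊕0⊕1 = 1
s4 (pos 4,5,6,7,12,13,14,15): 1⊕1⊕0⊕0⊕0⊕0⊕0⊕1 = 1
s8 (pos 8,9,10,11,12,13,14,15): 0⊕1⊕1⊕1⊕0⊕0⊕0⊕1 = 0
Syndrome s8…s1 = 0111 → error at position 7.
Flip position 7: 100110001110001 → 100110101110001
Read data bits from positions 3,5,6,7,9,10,11,12,13,14,15: 01011110001

01011110001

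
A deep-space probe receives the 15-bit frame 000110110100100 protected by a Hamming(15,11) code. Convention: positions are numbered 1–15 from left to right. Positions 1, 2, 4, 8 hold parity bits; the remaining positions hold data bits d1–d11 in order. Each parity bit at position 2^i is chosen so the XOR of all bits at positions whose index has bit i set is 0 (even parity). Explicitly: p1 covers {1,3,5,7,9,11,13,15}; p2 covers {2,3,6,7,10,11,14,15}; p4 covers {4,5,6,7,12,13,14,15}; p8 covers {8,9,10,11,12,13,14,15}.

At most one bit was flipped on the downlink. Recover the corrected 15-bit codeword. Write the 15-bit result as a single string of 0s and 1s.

s1 (pos 1,3,5,7,9,11,13,15): 0⊕0⊕1⊕1⊕0⊕0⊕1⊕0 = 1
s2 (pos 2,3,6,7,10,11,14,15): 0⊕0⊕0⊕1⊕1⊕0⊕0⊕0 = 0
s4 (pos 4,5,6,7,12,13,14,15): 1⊕1⊕0⊕1⊕0⊕1⊕0⊕0 = 0
s8 (pos 8,9,10,11,12,13,14,15): 1⊕0⊕1⊕0⊕0⊕1⊕0⊕0 = 1
Syndrome s8…s1 = 1001 → error at position 9.
Flip position 9: 000110110100100 → 000110111100100

000110111100100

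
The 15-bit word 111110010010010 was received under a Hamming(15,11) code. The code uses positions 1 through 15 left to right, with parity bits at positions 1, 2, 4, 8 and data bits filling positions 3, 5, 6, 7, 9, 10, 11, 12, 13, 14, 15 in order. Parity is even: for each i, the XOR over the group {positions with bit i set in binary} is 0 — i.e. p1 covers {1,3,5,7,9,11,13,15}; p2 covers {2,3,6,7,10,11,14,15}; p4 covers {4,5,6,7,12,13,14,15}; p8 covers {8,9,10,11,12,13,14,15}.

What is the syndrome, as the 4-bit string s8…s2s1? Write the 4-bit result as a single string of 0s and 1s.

1100

s1 (pos 1,3,5,7,9,11,13,15): 1⊕1⊕1⊕0⊕0⊕1⊕0⊕0 = 0
s2 (pos 2,3,6,7,10,11,14,15): 1⊕1⊕0⊕0⊕0⊕1⊕1⊕0 = 0
s4 (pos 4,5,6,7,12,13,14,15): 1⊕1⊕0⊕0⊕0⊕0⊕1⊕0 = 1
s8 (pos 8,9,10,11,12,13,14,15): 1⊕0⊕0⊕1⊕0⊕0⊕1⊕0 = 1
Syndrome s8…s1 = 1100 → error at position 12.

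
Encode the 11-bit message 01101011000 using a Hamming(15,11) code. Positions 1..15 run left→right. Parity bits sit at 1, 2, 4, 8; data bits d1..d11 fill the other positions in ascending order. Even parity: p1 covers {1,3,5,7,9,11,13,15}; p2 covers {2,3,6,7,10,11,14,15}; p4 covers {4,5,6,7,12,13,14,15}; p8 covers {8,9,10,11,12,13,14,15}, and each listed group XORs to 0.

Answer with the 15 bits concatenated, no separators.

Place data at non-parity positions: p1 p2 0 p4 1 1 0 p8 1 0 1 1 0 0 0
p1 (pos 1,3,5,7,9,11,13,15): XOR of data positions = 0⊕1⊕0⊕1⊕1⊕0⊕0 = 1
p2 (pos 2,3,6,7,10,11,14,15): XOR of data positions = 0⊕1⊕0⊕0⊕1⊕0⊕0 = 0
p4 (pos 4,5,6,7,12,13,14,15): XOR of data positions = 1⊕1⊕0⊕1⊕0⊕0⊕0 = 1
p8 (pos 8,9,10,11,12,13,14,15): XOR of data positions = 1⊕0⊕1⊕1⊕0⊕0⊕0 = 1
Codeword: 100111011011000

100111011011000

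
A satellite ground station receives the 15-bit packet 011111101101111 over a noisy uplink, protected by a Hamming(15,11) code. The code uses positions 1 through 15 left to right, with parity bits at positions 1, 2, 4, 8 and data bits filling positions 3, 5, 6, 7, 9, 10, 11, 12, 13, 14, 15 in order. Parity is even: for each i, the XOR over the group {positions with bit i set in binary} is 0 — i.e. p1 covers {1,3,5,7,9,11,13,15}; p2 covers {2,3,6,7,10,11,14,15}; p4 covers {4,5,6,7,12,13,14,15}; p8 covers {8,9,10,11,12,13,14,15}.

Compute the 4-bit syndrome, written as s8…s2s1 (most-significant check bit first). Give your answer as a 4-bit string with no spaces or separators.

0010

s1 (pos 1,3,5,7,9,11,13,15): 0⊕1⊕1⊕1⊕1⊕0⊕1⊕1 = 0
s2 (pos 2,3,6,7,10,11,14,15): 1⊕1⊕1⊕1⊕1⊕0⊕1⊕1 = 1
s4 (pos 4,5,6,7,12,13,14,15): 1⊕1⊕1⊕1⊕1⊕1⊕1⊕1 = 0
s8 (pos 8,9,10,11,12,13,14,15): 0⊕1⊕1⊕0⊕1⊕1⊕1⊕1 = 0
Syndrome s8…s1 = 0010 → error at position 2.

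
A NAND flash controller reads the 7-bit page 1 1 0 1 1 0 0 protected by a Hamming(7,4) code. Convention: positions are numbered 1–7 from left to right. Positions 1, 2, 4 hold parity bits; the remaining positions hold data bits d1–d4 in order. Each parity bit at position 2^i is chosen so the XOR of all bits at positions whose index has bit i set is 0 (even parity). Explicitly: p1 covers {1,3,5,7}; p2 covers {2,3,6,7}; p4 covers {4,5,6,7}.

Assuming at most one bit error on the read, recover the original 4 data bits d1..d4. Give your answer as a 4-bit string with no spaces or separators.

0100

s1 (pos 1,3,5,7): 1⊕0⊕1⊕0 = 0
s2 (pos 2,3,6,7): 1⊕0⊕0⊕0 = 1
s4 (pos 4,5,6,7): 1⊕1⊕0⊕0 = 0
Syndrome s4…s1 = 010 → error at position 2.
Flip position 2: 1101100 → 1001100
Read data bits from positions 3,5,6,7: 0100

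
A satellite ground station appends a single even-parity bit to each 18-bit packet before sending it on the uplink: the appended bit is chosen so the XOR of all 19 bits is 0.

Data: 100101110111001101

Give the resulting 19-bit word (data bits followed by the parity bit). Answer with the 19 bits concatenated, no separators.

XOR of the 18 data bits: 1⊕0⊕0⊕1⊕0⊕1⊕1⊕1⊕0⊕1⊕1⊕1⊕0⊕0⊕1⊕1⊕0⊕1 = 1
Parity bit = 1 (so all 19 bits XOR to 0).

1001011101110011011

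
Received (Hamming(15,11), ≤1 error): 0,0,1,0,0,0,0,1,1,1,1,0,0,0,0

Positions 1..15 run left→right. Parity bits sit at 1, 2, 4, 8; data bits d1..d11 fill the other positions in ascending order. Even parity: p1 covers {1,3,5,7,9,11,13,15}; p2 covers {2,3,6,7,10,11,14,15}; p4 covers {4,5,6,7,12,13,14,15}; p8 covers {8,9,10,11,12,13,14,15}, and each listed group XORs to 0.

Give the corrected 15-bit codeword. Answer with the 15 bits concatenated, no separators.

000000011110000

s1 (pos 1,3,5,7,9,11,13,15): 0⊕1⊕0⊕0⊕1⊕1⊕0⊕0 = 1
s2 (pos 2,3,6,7,10,11,14,15): 0⊕1⊕0⊕0⊕1⊕1⊕0⊕0 = 1
s4 (pos 4,5,6,7,12,13,14,15): 0⊕0⊕0⊕0⊕0⊕0⊕0⊕0 = 0
s8 (pos 8,9,10,11,12,13,14,15): 1⊕1⊕1⊕1⊕0⊕0⊕0⊕0 = 0
Syndrome s8…s1 = 0011 → error at position 3.
Flip position 3: 001000011110000 → 000000011110000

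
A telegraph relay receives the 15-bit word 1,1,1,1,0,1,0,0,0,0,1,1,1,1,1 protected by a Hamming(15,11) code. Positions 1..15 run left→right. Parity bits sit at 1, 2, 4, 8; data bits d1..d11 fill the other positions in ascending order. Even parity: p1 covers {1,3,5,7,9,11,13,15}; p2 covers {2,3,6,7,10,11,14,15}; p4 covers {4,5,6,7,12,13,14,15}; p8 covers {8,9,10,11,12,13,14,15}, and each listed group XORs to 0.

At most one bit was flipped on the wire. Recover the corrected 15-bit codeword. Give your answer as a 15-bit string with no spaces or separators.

111101001011111

s1 (pos 1,3,5,7,9,11,13,15): 1⊕1⊕0⊕0⊕0⊕1⊕1⊕1 = 1
s2 (pos 2,3,6,7,10,11,14,15): 1⊕1⊕1⊕0⊕0⊕1⊕1⊕1 = 0
s4 (pos 4,5,6,7,12,13,14,15): 1⊕0⊕1⊕0⊕1⊕1⊕1⊕1 = 0
s8 (pos 8,9,10,11,12,13,14,15): 0⊕0⊕0⊕1⊕1⊕1⊕1⊕1 = 1
Syndrome s8…s1 = 1001 → error at position 9.
Flip position 9: 111101000011111 → 111101001011111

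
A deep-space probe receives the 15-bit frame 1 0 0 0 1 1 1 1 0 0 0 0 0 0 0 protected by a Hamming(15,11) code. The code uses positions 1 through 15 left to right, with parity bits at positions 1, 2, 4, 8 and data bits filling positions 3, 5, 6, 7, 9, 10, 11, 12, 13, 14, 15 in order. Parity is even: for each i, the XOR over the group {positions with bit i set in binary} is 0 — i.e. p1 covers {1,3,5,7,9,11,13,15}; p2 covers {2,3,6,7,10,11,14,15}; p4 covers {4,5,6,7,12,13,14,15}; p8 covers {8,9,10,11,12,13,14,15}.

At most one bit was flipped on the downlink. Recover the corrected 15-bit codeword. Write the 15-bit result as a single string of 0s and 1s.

s1 (pos 1,3,5,7,9,11,13,15): 1⊕0⊕1⊕1⊕0⊕0⊕0⊕0 = 1
s2 (pos 2,3,6,7,10,11,14,15): 0⊕0⊕1⊕1⊕0⊕0⊕0⊕0 = 0
s4 (pos 4,5,6,7,12,13,14,15): 0⊕1⊕1⊕1⊕0⊕0⊕0⊕0 = 1
s8 (pos 8,9,10,11,12,13,14,15): 1⊕0⊕0⊕0⊕0⊕0⊕0⊕0 = 1
Syndrome s8…s1 = 1101 → error at position 13.
Flip position 13: 100011110000000 → 100011110000100

100011110000100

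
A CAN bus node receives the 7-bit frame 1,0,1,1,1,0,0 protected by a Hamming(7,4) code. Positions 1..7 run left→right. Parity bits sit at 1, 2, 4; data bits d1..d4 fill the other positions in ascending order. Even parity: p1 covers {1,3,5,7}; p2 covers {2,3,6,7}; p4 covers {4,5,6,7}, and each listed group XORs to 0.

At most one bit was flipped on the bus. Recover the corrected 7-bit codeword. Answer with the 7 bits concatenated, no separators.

s1 (pos 1,3,5,7): 1⊕1⊕1⊕0 = 1
s2 (pos 2,3,6,7): 0⊕1⊕0⊕0 = 1
s4 (pos 4,5,6,7): 1⊕1⊕0⊕0 = 0
Syndrome s4…s1 = 011 → error at position 3.
Flip position 3: 1011100 → 1001100

1001100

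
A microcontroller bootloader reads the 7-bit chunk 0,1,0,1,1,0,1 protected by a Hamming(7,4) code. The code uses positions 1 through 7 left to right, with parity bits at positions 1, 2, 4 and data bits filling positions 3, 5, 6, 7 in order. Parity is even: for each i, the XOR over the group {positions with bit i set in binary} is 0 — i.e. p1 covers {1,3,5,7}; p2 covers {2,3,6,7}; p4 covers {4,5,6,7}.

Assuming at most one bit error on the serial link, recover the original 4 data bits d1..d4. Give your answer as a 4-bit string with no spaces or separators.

s1 (pos 1,3,5,7): 0⊕0⊕1⊕1 = 0
s2 (pos 2,3,6,7): 1⊕0⊕0⊕1 = 0
s4 (pos 4,5,6,7): 1⊕1⊕0⊕1 = 1
Syndrome s4…s1 = 100 → error at position 4.
Flip position 4: 0101101 → 0100101
Read data bits from positions 3,5,6,7: 0101

0101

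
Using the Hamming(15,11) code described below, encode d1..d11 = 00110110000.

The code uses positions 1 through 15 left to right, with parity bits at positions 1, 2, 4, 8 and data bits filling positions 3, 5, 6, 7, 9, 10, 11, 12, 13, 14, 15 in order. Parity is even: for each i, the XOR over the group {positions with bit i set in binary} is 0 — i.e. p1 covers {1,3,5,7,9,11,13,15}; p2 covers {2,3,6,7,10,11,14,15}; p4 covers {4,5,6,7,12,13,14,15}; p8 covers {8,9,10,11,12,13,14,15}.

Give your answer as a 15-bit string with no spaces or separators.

000001100110000

Place data at non-parity positions: p1 p2 0 p4 0 1 1 p8 0 1 1 0 0 0 0
p1 (pos 1,3,5,7,9,11,13,15): XOR of data positions = 0⊕0⊕1⊕0⊕1⊕0⊕0 = 0
p2 (pos 2,3,6,7,10,11,14,15): XOR of data positions = 0⊕1⊕1⊕1⊕1⊕0⊕0 = 0
p4 (pos 4,5,6,7,12,13,14,15): XOR of data positions = 0⊕1⊕1⊕0⊕0⊕0⊕0 = 0
p8 (pos 8,9,10,11,12,13,14,15): XOR of data positions = 0⊕1⊕1⊕0⊕0⊕0⊕0 = 0
Codeword: 000001100110000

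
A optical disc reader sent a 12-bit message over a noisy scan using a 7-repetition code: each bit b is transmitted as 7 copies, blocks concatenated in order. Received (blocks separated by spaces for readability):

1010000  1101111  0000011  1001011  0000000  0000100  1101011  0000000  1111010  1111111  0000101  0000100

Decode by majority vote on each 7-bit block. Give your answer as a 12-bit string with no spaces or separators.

010100101100

Block 1 (1010000): 2 ones → 0
Block 2 (1101111): 6 ones → 1
Block 3 (0000011): 2 ones → 0
Block 4 (1001011): 4 ones → 1
Block 5 (0000000): 0 ones → 0
Block 6 (0000100): 1 one → 0
Block 7 (1101011): 5 ones → 1
Block 8 (0000000): 0 ones → 0
Block 9 (1111010): 5 ones → 1
Block 10 (1111111): 7 ones → 1
Block 11 (0000101): 2 ones → 0
Block 12 (0000100): 1 one → 0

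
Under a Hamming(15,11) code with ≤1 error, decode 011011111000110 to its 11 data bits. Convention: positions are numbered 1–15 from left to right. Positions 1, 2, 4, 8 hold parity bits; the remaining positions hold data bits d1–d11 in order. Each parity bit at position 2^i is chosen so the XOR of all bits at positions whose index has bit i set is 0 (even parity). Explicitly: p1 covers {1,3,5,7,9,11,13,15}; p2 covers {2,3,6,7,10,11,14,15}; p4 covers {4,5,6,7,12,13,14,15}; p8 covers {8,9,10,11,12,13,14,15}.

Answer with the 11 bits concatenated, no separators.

s1 (pos 1,3,5,7,9,11,13,15): 0⊕1⊕1⊕1⊕1⊕0⊕1⊕0 = 1
s2 (pos 2,3,6,7,10,11,14,15): 1⊕1⊕1⊕1⊕0⊕0⊕1⊕0 = 1
s4 (pos 4,5,6,7,12,13,14,15): 0⊕1⊕1⊕1⊕0⊕1⊕1⊕0 = 1
s8 (pos 8,9,10,11,12,13,14,15): 1⊕1⊕0⊕0⊕0⊕1⊕1⊕0 = 0
Syndrome s8…s1 = 0111 → error at position 7.
Flip position 7: 011011111000110 → 011011011000110
Read data bits from positions 3,5,6,7,9,10,11,12,13,14,15: 11101000110

11101000110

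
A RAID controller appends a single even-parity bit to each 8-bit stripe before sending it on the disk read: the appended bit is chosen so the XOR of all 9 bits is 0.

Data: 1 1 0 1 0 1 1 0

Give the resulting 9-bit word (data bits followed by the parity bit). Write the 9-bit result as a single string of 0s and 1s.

110101101

XOR of the 8 data bits: 1⊕1⊕0⊕1⊕0⊕1⊕1⊕0 = 1
Parity bit = 1 (so all 9 bits XOR to 0).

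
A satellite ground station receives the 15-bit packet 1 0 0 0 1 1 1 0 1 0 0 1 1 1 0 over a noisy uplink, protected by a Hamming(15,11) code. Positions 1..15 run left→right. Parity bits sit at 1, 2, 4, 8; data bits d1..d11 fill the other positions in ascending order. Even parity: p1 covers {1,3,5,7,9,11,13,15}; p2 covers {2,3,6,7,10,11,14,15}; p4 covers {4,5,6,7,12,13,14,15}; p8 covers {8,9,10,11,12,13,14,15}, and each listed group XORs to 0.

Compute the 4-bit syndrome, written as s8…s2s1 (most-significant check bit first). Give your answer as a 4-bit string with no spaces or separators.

0011

s1 (pos 1,3,5,7,9,11,13,15): 1⊕0⊕1⊕1⊕1⊕0⊕1⊕0 = 1
s2 (pos 2,3,6,7,10,11,14,15): 0⊕0⊕1⊕1⊕0⊕0⊕1⊕0 = 1
s4 (pos 4,5,6,7,12,13,14,15): 0⊕1⊕1⊕1⊕1⊕1⊕1⊕0 = 0
s8 (pos 8,9,10,11,12,13,14,15): 0⊕1⊕0⊕0⊕1⊕1⊕1⊕0 = 0
Syndrome s8…s1 = 0011 → error at position 3.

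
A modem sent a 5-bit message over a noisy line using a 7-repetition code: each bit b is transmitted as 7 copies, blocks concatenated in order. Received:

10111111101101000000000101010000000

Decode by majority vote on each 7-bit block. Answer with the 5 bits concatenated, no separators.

11000

Block 1 (1011111): 6 ones → 1
Block 2 (1101101): 5 ones → 1
Block 3 (0000000): 0 ones → 0
Block 4 (0010101): 3 ones → 0
Block 5 (0000000): 0 ones → 0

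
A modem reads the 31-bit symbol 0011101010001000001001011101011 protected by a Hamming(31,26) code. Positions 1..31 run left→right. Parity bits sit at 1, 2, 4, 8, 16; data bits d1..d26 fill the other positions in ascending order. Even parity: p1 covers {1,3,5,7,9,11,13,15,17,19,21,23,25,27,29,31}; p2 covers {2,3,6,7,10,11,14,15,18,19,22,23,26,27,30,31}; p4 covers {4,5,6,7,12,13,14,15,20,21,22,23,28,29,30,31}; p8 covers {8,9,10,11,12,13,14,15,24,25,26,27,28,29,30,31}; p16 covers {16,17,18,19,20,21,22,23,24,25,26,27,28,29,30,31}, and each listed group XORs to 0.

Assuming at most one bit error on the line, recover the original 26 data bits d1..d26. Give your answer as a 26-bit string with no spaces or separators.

s1 (pos 1,3,5,7,9,11,13,15,17,19,21,23,25,27,29,31): 0⊕1⊕1⊕1⊕1⊕0⊕1⊕0⊕0⊕1⊕0⊕0⊕1⊕0⊕0⊕1 = 0
s2 (pos 2,3,6,7,10,11,14,15,18,19,22,23,26,27,30,31): 0⊕1⊕0⊕1⊕0⊕0⊕0⊕0⊕0⊕1⊕1⊕0⊕1⊕0⊕1⊕1 = 1
s4 (pos 4,5,6,7,12,13,14,15,20,21,22,23,28,29,30,31): 1⊕1⊕0⊕1⊕0⊕1⊕0⊕0⊕0⊕0⊕1⊕0⊕1⊕0⊕1⊕1 = 0
s8 (pos 8,9,10,11,12,13,14,15,24,25,26,27,28,29,30,31): 0⊕1⊕0⊕0⊕0⊕1⊕0⊕0⊕1⊕1⊕1⊕0⊕1⊕0⊕1⊕1 = 0
s16 (pos 16,17,18,19,20,21,22,23,24,25,26,27,28,29,30,31): 0⊕0⊕0⊕1⊕0⊕0⊕1⊕0⊕1⊕1⊕1⊕0⊕1⊕0⊕1⊕1 = 0
Syndrome s16…s1 = 00010 → error at position 2.
Flip position 2: 0011101010001000001001011101011 → 0111101010001000001001011101011
Read data bits from positions 3,5,6,7,9,10,11,12,13,14,15,17,18,19,20,21,22,23,24,25,26,27,28,29,30,31: 11011000100001001011101011

11011000100001001011101011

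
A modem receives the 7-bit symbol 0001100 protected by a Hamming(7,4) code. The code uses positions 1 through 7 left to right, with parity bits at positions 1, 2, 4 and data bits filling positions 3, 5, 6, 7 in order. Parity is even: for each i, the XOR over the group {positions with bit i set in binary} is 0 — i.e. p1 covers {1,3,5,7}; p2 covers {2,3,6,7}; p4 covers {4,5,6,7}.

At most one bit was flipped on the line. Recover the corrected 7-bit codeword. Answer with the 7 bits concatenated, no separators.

1001100

s1 (pos 1,3,5,7): 0⊕0⊕1⊕0 = 1
s2 (pos 2,3,6,7): 0⊕0⊕0⊕0 = 0
s4 (pos 4,5,6,7): 1⊕1⊕0⊕0 = 0
Syndrome s4…s1 = 001 → error at position 1.
Flip position 1: 0001100 → 1001100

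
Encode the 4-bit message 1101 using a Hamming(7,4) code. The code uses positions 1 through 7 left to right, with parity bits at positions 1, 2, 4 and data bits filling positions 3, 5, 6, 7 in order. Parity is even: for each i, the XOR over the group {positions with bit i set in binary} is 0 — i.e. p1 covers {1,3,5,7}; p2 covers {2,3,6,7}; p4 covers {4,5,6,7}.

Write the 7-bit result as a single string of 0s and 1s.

Place data at non-parity positions: p1 p2 1 p4 1 0 1
p1 (pos 1,3,5,7): XOR of data positions = 1⊕1⊕1 = 1
p2 (pos 2,3,6,7): XOR of data positions = 1⊕0⊕1 = 0
p4 (pos 4,5,6,7): XOR of data positions = 1⊕0⊕1 = 0
Codeword: 1010101

1010101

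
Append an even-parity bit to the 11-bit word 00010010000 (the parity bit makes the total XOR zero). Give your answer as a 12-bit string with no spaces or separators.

000100100000

XOR of the 11 data bits: 0⊕0⊕0⊕1⊕0⊕0⊕1⊕0⊕0⊕0⊕0 = 0
Parity bit = 0 (so all 12 bits XOR to 0).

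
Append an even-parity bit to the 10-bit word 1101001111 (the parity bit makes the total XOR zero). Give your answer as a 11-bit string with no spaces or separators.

XOR of the 10 data bits: 1⊕1⊕0⊕1⊕0⊕0⊕1⊕1⊕1⊕1 = 1
Parity bit = 1 (so all 11 bits XOR to 0).

11010011111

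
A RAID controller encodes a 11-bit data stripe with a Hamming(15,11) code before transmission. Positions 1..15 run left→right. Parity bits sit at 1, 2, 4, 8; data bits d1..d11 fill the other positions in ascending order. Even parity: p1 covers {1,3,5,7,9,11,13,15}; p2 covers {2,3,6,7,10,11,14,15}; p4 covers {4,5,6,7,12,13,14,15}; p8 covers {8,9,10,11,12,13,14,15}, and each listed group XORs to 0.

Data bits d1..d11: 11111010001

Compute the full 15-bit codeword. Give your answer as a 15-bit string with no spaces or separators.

Place data at non-parity positions: p1 p2 1 p4 1 1 1 p8 1 0 1 0 0 0 1
p1 (pos 1,3,5,7,9,11,13,15): XOR of data positions = 1⊕1⊕1⊕1⊕1⊕0⊕1 = 0
p2 (pos 2,3,6,7,10,11,14,15): XOR of data positions = 1⊕1⊕1⊕0⊕1⊕0⊕1 = 1
p4 (pos 4,5,6,7,12,13,14,15): XOR of data positions = 1⊕1⊕1⊕0⊕0⊕0⊕1 = 0
p8 (pos 8,9,10,11,12,13,14,15): XOR of data positions = 1⊕0⊕1⊕0⊕0⊕0⊕1 = 1
Codeword: 011011111010001

011011111010001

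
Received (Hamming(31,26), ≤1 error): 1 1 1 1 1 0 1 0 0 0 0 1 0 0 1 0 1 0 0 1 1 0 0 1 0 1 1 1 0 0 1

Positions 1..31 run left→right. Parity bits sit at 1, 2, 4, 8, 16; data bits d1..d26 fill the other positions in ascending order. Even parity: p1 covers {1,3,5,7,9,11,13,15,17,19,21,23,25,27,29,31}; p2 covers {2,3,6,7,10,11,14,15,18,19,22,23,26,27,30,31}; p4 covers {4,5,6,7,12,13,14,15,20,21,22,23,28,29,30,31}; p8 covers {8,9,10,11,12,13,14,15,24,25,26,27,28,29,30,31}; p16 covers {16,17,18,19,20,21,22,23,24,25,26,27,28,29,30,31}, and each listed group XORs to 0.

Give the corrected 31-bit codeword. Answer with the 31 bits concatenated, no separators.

s1 (pos 1,3,5,7,9,11,13,15,17,19,21,23,25,27,29,31): 1⊕1⊕1⊕1⊕0⊕0⊕0⊕1⊕1⊕0⊕1⊕0⊕0⊕1⊕0⊕1 = 1
s2 (pos 2,3,6,7,10,11,14,15,18,19,22,23,26,27,30,31): 1⊕1⊕0⊕1⊕0⊕0⊕0⊕1⊕0⊕0⊕0⊕0⊕1⊕1⊕0⊕1 = 1
s4 (pos 4,5,6,7,12,13,14,15,20,21,22,23,28,29,30,31): 1⊕1⊕0⊕1⊕1⊕0⊕0⊕1⊕1⊕1⊕0⊕0⊕1⊕0⊕0⊕1 = 1
s8 (pos 8,9,10,11,12,13,14,15,24,25,26,27,28,29,30,31): 0⊕0⊕0⊕0⊕1⊕0⊕0⊕1⊕1⊕0⊕1⊕1⊕1⊕0⊕0⊕1 = 1
s16 (pos 16,17,18,19,20,21,22,23,24,25,26,27,28,29,30,31): 0⊕1⊕0⊕0⊕1⊕1⊕0⊕0⊕1⊕0⊕1⊕1⊕1⊕0⊕0⊕1 = 0
Syndrome s16…s1 = 01111 → error at position 15.
Flip position 15: 1111101000010010100110010111001 → 1111101000010000100110010111001

1111101000010000100110010111001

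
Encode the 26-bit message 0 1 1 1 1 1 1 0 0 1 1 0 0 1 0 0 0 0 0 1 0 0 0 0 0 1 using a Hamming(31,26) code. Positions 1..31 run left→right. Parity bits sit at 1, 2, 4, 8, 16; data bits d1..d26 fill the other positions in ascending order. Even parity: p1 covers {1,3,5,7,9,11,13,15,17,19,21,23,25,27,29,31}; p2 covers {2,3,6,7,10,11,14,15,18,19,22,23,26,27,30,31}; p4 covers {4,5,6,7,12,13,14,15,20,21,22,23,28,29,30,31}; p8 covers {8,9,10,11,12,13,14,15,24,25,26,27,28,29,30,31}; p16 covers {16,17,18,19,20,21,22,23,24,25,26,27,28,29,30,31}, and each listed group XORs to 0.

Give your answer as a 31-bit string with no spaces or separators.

0000111111100111001000001000001

Place data at non-parity positions: p1 p2 0 p4 1 1 1 p8 1 1 1 0 0 1 1 p16 0 0 1 0 0 0 0 0 1 0 0 0 0 0 1
p1 (pos 1,3,5,7,9,11,13,15,17,19,21,23,25,27,29,31): XOR of data positions = 0⊕1⊕1⊕1⊕1⊕0⊕1⊕0⊕1⊕0⊕0⊕1⊕0⊕0⊕1 = 0
p2 (pos 2,3,6,7,10,11,14,15,18,19,22,23,26,27,30,31): XOR of data positions = 0⊕1⊕1⊕1⊕1⊕1⊕1⊕0⊕1⊕0⊕0⊕0⊕0⊕0⊕1 = 0
p4 (pos 4,5,6,7,12,13,14,15,20,21,22,23,28,29,30,31): XOR of data positions = 1⊕1⊕1⊕0⊕0⊕1⊕1⊕0⊕0⊕0⊕0⊕0⊕0⊕0⊕1 = 0
p8 (pos 8,9,10,11,12,13,14,15,24,25,26,27,28,29,30,31): XOR of data positions = 1⊕1⊕1⊕0⊕0⊕1⊕1⊕0⊕1⊕0⊕0⊕0⊕0⊕0⊕1 = 1
p16 (pos 16,17,18,19,20,21,22,23,24,25,26,27,28,29,30,31): XOR of data positions = 0⊕0⊕1⊕0⊕0⊕0⊕0⊕0⊕1⊕0⊕0⊕0⊕0⊕0⊕1 = 1
Codeword: 0000111111100111001000001000001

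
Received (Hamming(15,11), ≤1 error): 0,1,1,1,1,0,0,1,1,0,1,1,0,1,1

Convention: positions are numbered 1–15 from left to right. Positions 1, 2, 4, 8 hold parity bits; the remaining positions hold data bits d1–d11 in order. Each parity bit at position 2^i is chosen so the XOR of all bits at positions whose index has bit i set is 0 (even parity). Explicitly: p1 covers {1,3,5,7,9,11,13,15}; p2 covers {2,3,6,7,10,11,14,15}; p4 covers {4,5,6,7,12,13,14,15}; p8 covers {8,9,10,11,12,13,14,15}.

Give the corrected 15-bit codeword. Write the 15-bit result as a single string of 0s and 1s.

s1 (pos 1,3,5,7,9,11,13,15): 0⊕1⊕1⊕0⊕1⊕1⊕0⊕1 = 1
s2 (pos 2,3,6,7,10,11,14,15): 1⊕1⊕0⊕0⊕0⊕1⊕1⊕1 = 1
s4 (pos 4,5,6,7,12,13,14,15): 1⊕1⊕0⊕0⊕1⊕0⊕1⊕1 = 1
s8 (pos 8,9,10,11,12,13,14,15): 1⊕1⊕0⊕1⊕1⊕0⊕1⊕1 = 0
Syndrome s8…s1 = 0111 → error at position 7.
Flip position 7: 011110011011011 → 011110111011011

011110111011011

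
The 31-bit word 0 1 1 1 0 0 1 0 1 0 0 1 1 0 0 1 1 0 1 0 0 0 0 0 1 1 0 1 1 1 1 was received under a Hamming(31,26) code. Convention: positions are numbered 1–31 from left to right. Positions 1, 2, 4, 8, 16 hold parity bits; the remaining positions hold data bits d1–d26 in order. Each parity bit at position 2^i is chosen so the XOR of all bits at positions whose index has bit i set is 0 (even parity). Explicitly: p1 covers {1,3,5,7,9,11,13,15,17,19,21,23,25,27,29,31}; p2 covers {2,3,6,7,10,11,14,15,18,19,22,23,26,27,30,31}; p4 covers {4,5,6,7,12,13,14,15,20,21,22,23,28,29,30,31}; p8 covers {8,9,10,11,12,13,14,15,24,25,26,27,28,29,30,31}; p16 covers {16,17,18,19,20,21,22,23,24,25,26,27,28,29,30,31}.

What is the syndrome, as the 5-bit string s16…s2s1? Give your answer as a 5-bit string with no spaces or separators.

s1 (pos 1,3,5,7,9,11,13,15,17,19,21,23,25,27,29,31): 0⊕1⊕0⊕1⊕1⊕0⊕1⊕0⊕1⊕1⊕0⊕0⊕1⊕0⊕1⊕1 = 1
s2 (pos 2,3,6,7,10,11,14,15,18,19,22,23,26,27,30,31): 1⊕1⊕0⊕1⊕0⊕0⊕0⊕0⊕0⊕1⊕0⊕0⊕1⊕0⊕1⊕1 = 1
s4 (pos 4,5,6,7,12,13,14,15,20,21,22,23,28,29,30,31): 1⊕0⊕0⊕1⊕1⊕1⊕0⊕0⊕0⊕0⊕0⊕0⊕1⊕1⊕1⊕1 = 0
s8 (pos 8,9,10,11,12,13,14,15,24,25,26,27,28,29,30,31): 0⊕1⊕0⊕0⊕1⊕1⊕0⊕0⊕0⊕1⊕1⊕0⊕1⊕1⊕1⊕1 = 1
s16 (pos 16,17,18,19,20,21,22,23,24,25,26,27,28,29,30,31): 1⊕1⊕0⊕1⊕0⊕0⊕0⊕0⊕0⊕1⊕1⊕0⊕1⊕1⊕1⊕1 = 1
Syndrome s16…s1 = 11011 → error at position 27.

11011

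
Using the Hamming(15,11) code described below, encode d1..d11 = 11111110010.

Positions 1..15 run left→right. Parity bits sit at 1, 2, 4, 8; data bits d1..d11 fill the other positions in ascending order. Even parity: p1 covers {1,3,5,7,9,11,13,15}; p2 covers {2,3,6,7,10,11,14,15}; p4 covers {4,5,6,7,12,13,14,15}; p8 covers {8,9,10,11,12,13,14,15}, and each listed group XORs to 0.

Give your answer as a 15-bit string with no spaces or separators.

Place data at non-parity positions: p1 p2 1 p4 1 1 1 p8 1 1 1 0 0 1 0
p1 (pos 1,3,5,7,9,11,13,15): XOR of data positions = 1⊕1⊕1⊕1⊕1⊕0⊕0 = 1
p2 (pos 2,3,6,7,10,11,14,15): XOR of data positions = 1⊕1⊕1⊕1⊕1⊕1⊕0 = 0
p4 (pos 4,5,6,7,12,13,14,15): XOR of data positions = 1⊕1⊕1⊕0⊕0⊕1⊕0 = 0
p8 (pos 8,9,10,11,12,13,14,15): XOR of data positions = 1⊕1⊕1⊕0⊕0⊕1⊕0 = 0
Codeword: 101011101110010

101011101110010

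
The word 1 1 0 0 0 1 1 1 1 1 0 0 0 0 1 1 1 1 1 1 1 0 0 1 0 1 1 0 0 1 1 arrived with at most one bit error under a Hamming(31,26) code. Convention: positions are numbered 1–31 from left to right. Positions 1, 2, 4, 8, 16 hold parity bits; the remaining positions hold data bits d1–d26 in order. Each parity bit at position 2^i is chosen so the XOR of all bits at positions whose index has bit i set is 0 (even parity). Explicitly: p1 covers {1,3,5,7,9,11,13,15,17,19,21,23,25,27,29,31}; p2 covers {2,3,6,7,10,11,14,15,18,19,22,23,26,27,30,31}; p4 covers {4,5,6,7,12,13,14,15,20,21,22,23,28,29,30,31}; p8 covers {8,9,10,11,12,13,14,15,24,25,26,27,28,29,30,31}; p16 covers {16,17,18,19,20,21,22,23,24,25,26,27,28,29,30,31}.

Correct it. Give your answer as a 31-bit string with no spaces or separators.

1100011111000011111110010110010

s1 (pos 1,3,5,7,9,11,13,15,17,19,21,23,25,27,29,31): 1⊕0⊕0⊕1⊕1⊕0⊕0⊕1⊕1⊕1⊕1⊕0⊕0⊕1⊕0⊕1 = 1
s2 (pos 2,3,6,7,10,11,14,15,18,19,22,23,26,27,30,31): 1⊕0⊕1⊕1⊕1⊕0⊕0⊕1⊕1⊕1⊕0⊕0⊕1⊕1⊕1⊕1 = 1
s4 (pos 4,5,6,7,12,13,14,15,20,21,22,23,28,29,30,31): 0⊕0⊕1⊕1⊕0⊕0⊕0⊕1⊕1⊕1⊕0⊕0⊕0⊕0⊕1⊕1 = 1
s8 (pos 8,9,10,11,12,13,14,15,24,25,26,27,28,29,30,31): 1⊕1⊕1⊕0⊕0⊕0⊕0⊕1⊕1⊕0⊕1⊕1⊕0⊕0⊕1⊕1 = 1
s16 (pos 16,17,18,19,20,21,22,23,24,25,26,27,28,29,30,31): 1⊕1⊕1⊕1⊕1⊕1⊕0⊕0⊕1⊕0⊕1⊕1⊕0⊕0⊕1⊕1 = 1
Syndrome s16…s1 = 11111 → error at position 31.
Flip position 31: 1100011111000011111110010110011 → 1100011111000011111110010110010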